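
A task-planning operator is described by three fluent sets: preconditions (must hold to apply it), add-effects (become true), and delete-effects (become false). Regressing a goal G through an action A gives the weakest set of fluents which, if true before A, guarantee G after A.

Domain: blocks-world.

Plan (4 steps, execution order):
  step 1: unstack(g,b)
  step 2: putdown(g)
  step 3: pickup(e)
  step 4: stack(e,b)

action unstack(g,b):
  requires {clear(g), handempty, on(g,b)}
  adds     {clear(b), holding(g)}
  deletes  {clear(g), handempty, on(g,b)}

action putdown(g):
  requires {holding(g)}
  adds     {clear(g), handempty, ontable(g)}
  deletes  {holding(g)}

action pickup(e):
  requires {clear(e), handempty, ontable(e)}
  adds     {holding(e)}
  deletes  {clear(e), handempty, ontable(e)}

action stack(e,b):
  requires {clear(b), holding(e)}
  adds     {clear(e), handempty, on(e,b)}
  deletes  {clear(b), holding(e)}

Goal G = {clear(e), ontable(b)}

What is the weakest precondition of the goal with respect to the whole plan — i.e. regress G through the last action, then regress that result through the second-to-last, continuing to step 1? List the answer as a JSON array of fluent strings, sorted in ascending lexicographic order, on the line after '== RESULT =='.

Work backward from the goal:
  through step 4 (stack(e,b)): drop {clear(e)}, keep {ontable(b)}, require {clear(b), holding(e)}
    → {clear(b), holding(e), ontable(b)}
  through step 3 (pickup(e)): drop {holding(e)}, keep {clear(b), ontable(b)}, require {clear(e), handempty, ontable(e)}
    → {clear(b), clear(e), handempty, ontable(b), ontable(e)}
  through step 2 (putdown(g)): drop {handempty}, keep {clear(b), clear(e), ontable(b), ontable(e)}, require {holding(g)}
    → {clear(b), clear(e), holding(g), ontable(b), ontable(e)}
  through step 1 (unstack(g,b)): drop {clear(b), holding(g)}, keep {clear(e), ontable(b), ontable(e)}, require {clear(g), handempty, on(g,b)}
    → {clear(e), clear(g), handempty, on(g,b), ontable(b), ontable(e)}

== RESULT ==
["clear(e)", "clear(g)", "handempty", "on(g,b)", "ontable(b)", "ontable(e)"]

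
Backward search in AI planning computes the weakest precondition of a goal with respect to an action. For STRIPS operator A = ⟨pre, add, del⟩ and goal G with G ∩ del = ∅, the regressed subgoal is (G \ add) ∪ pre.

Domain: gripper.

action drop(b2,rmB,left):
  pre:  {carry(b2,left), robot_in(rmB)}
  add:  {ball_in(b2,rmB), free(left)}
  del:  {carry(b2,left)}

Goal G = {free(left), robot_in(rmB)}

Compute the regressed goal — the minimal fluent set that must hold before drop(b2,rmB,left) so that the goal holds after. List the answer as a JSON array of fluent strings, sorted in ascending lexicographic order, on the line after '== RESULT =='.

Compute (G \ add) ∪ pre:
  G ∩ del = {}  (empty — regression defined)
  G \ add = {free(left), robot_in(rmB)} \ {ball_in(b2,rmB), free(left)} = {robot_in(rmB)}
  ∪ pre   = {robot_in(rmB)} ∪ {carry(b2,left), robot_in(rmB)}
          = {carry(b2,left), robot_in(rmB)}

== RESULT ==
["carry(b2,left)", "robot_in(rmB)"]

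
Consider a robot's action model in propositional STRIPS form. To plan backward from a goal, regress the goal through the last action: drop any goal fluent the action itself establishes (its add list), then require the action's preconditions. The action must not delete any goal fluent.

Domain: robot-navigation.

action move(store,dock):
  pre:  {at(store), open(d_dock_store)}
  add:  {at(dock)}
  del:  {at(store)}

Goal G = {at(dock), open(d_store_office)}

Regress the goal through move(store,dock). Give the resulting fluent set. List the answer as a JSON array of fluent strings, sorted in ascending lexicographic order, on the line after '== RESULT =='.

Compute (G \ add) ∪ pre:
  G ∩ del = {}  (empty — regression defined)
  G \ add = {at(dock), open(d_store_office)} \ {at(dock)} = {open(d_store_office)}
  ∪ pre   = {open(d_store_office)} ∪ {at(store), open(d_dock_store)}
          = {at(store), open(d_dock_store), open(d_store_office)}

== RESULT ==
["at(store)", "open(d_dock_store)", "open(d_store_office)"]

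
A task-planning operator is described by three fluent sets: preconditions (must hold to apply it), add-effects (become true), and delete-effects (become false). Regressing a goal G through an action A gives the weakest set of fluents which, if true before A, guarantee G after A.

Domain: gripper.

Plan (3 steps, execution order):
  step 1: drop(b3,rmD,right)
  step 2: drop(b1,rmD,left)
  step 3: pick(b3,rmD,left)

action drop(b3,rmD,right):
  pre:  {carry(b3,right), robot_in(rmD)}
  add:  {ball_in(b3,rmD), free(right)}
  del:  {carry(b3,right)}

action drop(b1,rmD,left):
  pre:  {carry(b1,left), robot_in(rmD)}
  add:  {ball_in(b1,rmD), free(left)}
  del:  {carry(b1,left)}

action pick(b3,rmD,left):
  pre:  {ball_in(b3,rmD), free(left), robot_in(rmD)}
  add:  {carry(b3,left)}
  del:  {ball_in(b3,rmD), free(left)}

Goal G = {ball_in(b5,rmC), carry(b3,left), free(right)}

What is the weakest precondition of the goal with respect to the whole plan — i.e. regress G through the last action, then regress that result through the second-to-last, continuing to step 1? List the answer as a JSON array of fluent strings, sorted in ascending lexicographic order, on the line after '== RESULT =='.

Regress step by step:
  through step 3 (pick(b3,rmD,left)): drop {carry(b3,left)}, keep {ball_in(b5,rmC), free(right)}, require {ball_in(b3,rmD), free(left), robot_in(rmD)}
    → {ball_in(b3,rmD), ball_in(b5,rmC), free(left), free(right), robot_in(rmD)}
  through step 2 (drop(b1,rmD,left)): drop {free(left)}, keep {ball_in(b3,rmD), ball_in(b5,rmC), free(right), robot_in(rmD)}, require {carry(b1,left), robot_in(rmD)}
    → {ball_in(b3,rmD), ball_in(b5,rmC), carry(b1,left), free(right), robot_in(rmD)}
  through step 1 (drop(b3,rmD,right)): drop {ball_in(b3,rmD), free(right)}, keep {ball_in(b5,rmC), carry(b1,left), robot_in(rmD)}, require {carry(b3,right), robot_in(rmD)}
    → {ball_in(b5,rmC), carry(b1,left), carry(b3,right), robot_in(rmD)}

== RESULT ==
["ball_in(b5,rmC)", "carry(b1,left)", "carry(b3,right)", "robot_in(rmD)"]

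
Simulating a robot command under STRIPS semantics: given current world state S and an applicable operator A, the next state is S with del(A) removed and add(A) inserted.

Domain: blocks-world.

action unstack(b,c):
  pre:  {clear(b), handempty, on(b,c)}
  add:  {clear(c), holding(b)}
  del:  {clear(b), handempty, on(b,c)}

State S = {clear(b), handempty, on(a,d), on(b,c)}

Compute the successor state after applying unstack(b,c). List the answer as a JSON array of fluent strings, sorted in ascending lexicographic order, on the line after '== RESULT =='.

Progress:
  pre ⊆ S: {clear(b), handempty, on(b,c)} ⊆ S  — applicable
  S \ del = {on(a,d)}
  ∪ add   = {clear(c), holding(b), on(a,d)}

== RESULT ==
["clear(c)", "holding(b)", "on(a,d)"]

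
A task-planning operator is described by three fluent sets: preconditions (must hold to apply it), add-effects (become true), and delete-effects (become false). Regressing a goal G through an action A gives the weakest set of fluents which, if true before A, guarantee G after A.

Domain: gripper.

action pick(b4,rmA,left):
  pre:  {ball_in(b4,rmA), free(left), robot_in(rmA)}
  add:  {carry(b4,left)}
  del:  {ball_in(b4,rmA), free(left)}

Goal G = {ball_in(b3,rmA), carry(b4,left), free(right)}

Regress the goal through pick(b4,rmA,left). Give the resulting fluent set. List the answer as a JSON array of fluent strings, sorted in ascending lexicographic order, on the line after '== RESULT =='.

Regress:
  G ∩ del = {}  (empty — regression defined)
  G \ add = {ball_in(b3,rmA), carry(b4,left), free(right)} \ {carry(b4,left)} = {ball_in(b3,rmA), free(right)}
  ∪ pre   = {ball_in(b3,rmA), free(right)} ∪ {ball_in(b4,rmA), free(left), robot_in(rmA)}
          = {ball_in(b3,rmA), ball_in(b4,rmA), free(left), free(right), robot_in(rmA)}

== RESULT ==
["ball_in(b3,rmA)", "ball_in(b4,rmA)", "free(left)", "free(right)", "robot_in(rmA)"]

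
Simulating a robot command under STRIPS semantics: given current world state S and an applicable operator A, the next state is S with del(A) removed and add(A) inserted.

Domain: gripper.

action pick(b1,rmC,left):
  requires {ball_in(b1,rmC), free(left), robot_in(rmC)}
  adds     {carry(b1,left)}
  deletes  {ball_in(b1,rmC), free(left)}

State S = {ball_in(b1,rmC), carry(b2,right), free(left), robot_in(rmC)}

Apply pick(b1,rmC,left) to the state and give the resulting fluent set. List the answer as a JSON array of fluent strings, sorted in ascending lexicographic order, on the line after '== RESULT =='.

Progress:
  pre ⊆ S: {ball_in(b1,rmC), free(left), robot_in(rmC)} ⊆ S  — applicable
  S \ del = {carry(b2,right), robot_in(rmC)}
  ∪ add   = {carry(b1,left), carry(b2,right), robot_in(rmC)}

== RESULT ==
["carry(b1,left)", "carry(b2,right)", "robot_in(rmC)"]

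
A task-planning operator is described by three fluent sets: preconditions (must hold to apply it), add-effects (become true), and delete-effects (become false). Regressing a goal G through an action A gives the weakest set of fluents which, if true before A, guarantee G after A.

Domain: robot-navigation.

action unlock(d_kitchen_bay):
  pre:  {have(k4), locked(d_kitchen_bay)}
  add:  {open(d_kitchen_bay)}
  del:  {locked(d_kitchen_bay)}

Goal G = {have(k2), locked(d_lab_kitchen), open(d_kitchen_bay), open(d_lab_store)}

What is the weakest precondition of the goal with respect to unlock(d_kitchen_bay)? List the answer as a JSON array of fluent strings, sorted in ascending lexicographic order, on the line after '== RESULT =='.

Compute (G \ add) ∪ pre:
  G ∩ del = {}  (empty — regression defined)
  G \ add = {have(k2), locked(d_lab_kitchen), open(d_kitchen_bay), open(d_lab_store)} \ {open(d_kitchen_bay)} = {have(k2), locked(d_lab_kitchen), open(d_lab_store)}
  ∪ pre   = {have(k2), locked(d_lab_kitchen), open(d_lab_store)} ∪ {have(k4), locked(d_kitchen_bay)}
          = {have(k2), have(k4), locked(d_kitchen_bay), locked(d_lab_kitchen), open(d_lab_store)}

== RESULT ==
["have(k2)", "have(k4)", "locked(d_kitchen_bay)", "locked(d_lab_kitchen)", "open(d_lab_store)"]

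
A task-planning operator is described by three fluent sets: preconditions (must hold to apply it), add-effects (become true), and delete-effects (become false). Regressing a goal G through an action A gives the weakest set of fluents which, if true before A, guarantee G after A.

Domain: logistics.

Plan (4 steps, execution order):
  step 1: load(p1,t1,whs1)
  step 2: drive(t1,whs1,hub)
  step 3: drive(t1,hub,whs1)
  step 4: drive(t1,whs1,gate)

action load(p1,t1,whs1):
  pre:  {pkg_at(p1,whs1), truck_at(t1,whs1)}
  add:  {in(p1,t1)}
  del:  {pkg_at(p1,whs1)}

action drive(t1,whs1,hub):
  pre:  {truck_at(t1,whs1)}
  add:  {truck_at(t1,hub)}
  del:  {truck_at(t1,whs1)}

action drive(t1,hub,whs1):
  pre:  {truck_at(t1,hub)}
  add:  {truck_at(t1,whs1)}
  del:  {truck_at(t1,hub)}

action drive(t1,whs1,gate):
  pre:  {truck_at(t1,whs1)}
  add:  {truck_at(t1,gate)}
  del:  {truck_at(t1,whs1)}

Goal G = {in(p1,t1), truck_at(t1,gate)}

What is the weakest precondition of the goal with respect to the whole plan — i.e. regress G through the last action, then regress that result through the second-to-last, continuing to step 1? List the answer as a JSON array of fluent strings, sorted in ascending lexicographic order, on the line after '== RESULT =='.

Work backward from the goal:
  through step 4 (drive(t1,whs1,gate)): drop {truck_at(t1,gate)}, keep {in(p1,t1)}, require {truck_at(t1,whs1)}
    → {in(p1,t1), truck_at(t1,whs1)}
  through step 3 (drive(t1,hub,whs1)): drop {truck_at(t1,whs1)}, keep {in(p1,t1)}, require {truck_at(t1,hub)}
    → {in(p1,t1), truck_at(t1,hub)}
  through step 2 (drive(t1,whs1,hub)): drop {truck_at(t1,hub)}, keep {in(p1,t1)}, require {truck_at(t1,whs1)}
    → {in(p1,t1), truck_at(t1,whs1)}
  through step 1 (load(p1,t1,whs1)): drop {in(p1,t1)}, keep {truck_at(t1,whs1)}, require {pkg_at(p1,whs1), truck_at(t1,whs1)}
    → {pkg_at(p1,whs1), truck_at(t1,whs1)}

== RESULT ==
["pkg_at(p1,whs1)", "truck_at(t1,whs1)"]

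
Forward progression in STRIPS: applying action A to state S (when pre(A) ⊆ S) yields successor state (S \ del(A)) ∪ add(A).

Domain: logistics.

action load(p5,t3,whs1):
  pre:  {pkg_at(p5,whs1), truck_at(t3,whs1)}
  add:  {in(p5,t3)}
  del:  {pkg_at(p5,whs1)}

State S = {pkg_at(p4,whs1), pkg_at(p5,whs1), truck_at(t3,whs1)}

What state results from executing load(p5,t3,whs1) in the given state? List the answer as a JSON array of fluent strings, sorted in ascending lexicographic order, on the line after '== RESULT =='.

Progress:
  pre ⊆ S: {pkg_at(p5,whs1), truck_at(t3,whs1)} ⊆ S  — applicable
  S \ del = {pkg_at(p4,whs1), truck_at(t3,whs1)}
  ∪ add   = {in(p5,t3), pkg_at(p4,whs1), truck_at(t3,whs1)}

== RESULT ==
["in(p5,t3)", "pkg_at(p4,whs1)", "truck_at(t3,whs1)"]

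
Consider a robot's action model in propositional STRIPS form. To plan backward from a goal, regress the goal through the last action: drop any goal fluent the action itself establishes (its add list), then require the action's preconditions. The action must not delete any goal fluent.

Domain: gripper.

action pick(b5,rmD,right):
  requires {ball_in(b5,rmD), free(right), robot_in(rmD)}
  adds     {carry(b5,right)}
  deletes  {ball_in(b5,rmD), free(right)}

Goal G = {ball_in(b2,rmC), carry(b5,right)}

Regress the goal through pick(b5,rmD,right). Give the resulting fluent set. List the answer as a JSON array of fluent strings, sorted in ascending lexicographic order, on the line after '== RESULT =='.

Regress:
  G ∩ del = {}  (empty — regression defined)
  G \ add = {ball_in(b2,rmC), carry(b5,right)} \ {carry(b5,right)} = {ball_in(b2,rmC)}
  ∪ pre   = {ball_in(b2,rmC)} ∪ {ball_in(b5,rmD), free(right), robot_in(rmD)}
          = {ball_in(b2,rmC), ball_in(b5,rmD), free(right), robot_in(rmD)}

== RESULT ==
["ball_in(b2,rmC)", "ball_in(b5,rmD)", "free(right)", "robot_in(rmD)"]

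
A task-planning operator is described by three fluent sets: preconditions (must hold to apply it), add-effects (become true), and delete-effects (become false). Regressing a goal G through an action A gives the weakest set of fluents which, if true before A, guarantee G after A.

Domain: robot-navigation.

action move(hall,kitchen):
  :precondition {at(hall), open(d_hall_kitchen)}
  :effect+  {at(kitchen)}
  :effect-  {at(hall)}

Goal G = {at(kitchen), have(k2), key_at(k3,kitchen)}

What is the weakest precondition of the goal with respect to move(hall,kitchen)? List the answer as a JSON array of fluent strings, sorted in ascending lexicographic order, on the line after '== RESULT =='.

Compute (G \ add) ∪ pre:
  G ∩ del = {}  (empty — regression defined)
  G \ add = {at(kitchen), have(k2), key_at(k3,kitchen)} \ {at(kitchen)} = {have(k2), key_at(k3,kitchen)}
  ∪ pre   = {have(k2), key_at(k3,kitchen)} ∪ {at(hall), open(d_hall_kitchen)}
          = {at(hall), have(k2), key_at(k3,kitchen), open(d_hall_kitchen)}

== RESULT ==
["at(hall)", "have(k2)", "key_at(k3,kitchen)", "open(d_hall_kitchen)"]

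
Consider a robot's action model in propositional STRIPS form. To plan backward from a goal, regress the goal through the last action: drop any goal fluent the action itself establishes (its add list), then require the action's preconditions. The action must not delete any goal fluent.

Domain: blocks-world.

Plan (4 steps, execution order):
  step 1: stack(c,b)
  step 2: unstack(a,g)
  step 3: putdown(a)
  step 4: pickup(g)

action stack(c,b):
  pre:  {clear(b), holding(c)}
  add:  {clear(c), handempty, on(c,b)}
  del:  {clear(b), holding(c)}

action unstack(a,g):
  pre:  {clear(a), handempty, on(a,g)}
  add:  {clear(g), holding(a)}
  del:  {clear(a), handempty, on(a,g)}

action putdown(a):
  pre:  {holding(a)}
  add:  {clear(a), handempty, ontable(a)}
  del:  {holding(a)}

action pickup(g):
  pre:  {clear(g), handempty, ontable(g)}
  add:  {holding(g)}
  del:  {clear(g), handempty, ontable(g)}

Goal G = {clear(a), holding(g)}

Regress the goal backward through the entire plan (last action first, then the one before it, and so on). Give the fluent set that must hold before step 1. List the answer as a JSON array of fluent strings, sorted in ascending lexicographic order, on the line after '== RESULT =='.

Work backward from the goal:
  through step 4 (pickup(g)): drop {holding(g)}, keep {clear(a)}, require {clear(g), handempty, ontable(g)}
    → {clear(a), clear(g), handempty, ontable(g)}
  through step 3 (putdown(a)): drop {clear(a), handempty}, keep {clear(g), ontable(g)}, require {holding(a)}
    → {clear(g), holding(a), ontable(g)}
  through step 2 (unstack(a,g)): drop {clear(g), holding(a)}, keep {ontable(g)}, require {clear(a), handempty, on(a,g)}
    → {clear(a), handempty, on(a,g), ontable(g)}
  through step 1 (stack(c,b)): drop {handempty}, keep {clear(a), on(a,g), ontable(g)}, require {clear(b), holding(c)}
    → {clear(a), clear(b), holding(c), on(a,g), ontable(g)}

== RESULT ==
["clear(a)", "clear(b)", "holding(c)", "on(a,g)", "ontable(g)"]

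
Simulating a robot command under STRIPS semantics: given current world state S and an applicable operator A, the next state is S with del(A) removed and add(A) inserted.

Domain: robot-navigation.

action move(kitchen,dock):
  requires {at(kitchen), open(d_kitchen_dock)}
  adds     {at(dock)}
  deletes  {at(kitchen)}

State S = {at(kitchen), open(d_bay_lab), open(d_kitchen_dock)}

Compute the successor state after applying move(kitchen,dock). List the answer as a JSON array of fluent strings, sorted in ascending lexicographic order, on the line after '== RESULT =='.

Compute (S \ del) ∪ add:
  pre ⊆ S: {at(kitchen), open(d_kitchen_dock)} ⊆ S  — applicable
  S \ del = {open(d_bay_lab), open(d_kitchen_dock)}
  ∪ add   = {at(dock), open(d_bay_lab), open(d_kitchen_dock)}

== RESULT ==
["at(dock)", "open(d_bay_lab)", "open(d_kitchen_dock)"]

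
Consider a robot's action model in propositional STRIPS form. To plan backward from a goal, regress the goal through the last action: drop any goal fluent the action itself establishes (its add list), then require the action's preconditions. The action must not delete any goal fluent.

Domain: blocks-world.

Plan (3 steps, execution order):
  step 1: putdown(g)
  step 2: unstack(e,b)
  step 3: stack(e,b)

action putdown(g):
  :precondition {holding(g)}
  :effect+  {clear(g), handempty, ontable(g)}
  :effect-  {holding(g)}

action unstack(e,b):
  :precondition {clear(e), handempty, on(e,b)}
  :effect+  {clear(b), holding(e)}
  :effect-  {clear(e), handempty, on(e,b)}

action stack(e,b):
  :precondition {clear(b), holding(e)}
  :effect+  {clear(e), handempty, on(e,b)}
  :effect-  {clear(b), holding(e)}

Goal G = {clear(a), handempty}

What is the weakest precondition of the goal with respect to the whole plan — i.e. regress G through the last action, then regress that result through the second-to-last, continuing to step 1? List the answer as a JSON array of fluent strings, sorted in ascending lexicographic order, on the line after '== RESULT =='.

Work backward from the goal:
  through step 3 (stack(e,b)): drop {handempty}, keep {clear(a)}, require {clear(b), holding(e)}
    → {clear(a), clear(b), holding(e)}
  through step 2 (unstack(e,b)): drop {clear(b), holding(e)}, keep {clear(a)}, require {clear(e), handempty, on(e,b)}
    → {clear(a), clear(e), handempty, on(e,b)}
  through step 1 (putdown(g)): drop {handempty}, keep {clear(a), clear(e), on(e,b)}, require {holding(g)}
    → {clear(a), clear(e), holding(g), on(e,b)}

== RESULT ==
["clear(a)", "clear(e)", "holding(g)", "on(e,b)"]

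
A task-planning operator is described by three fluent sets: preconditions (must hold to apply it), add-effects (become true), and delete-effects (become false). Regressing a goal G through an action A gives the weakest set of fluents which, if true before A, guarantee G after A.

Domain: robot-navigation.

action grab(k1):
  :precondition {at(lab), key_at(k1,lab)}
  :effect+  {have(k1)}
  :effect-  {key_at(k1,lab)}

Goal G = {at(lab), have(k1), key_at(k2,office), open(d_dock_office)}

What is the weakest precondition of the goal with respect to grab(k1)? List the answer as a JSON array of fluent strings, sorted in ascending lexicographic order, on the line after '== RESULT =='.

Compute (G \ add) ∪ pre:
  G ∩ del = {}  (empty — regression defined)
  G \ add = {at(lab), have(k1), key_at(k2,office), open(d_dock_office)} \ {have(k1)} = {at(lab), key_at(k2,office), open(d_dock_office)}
  ∪ pre   = {at(lab), key_at(k2,office), open(d_dock_office)} ∪ {at(lab), key_at(k1,lab)}
          = {at(lab), key_at(k1,lab), key_at(k2,office), open(d_dock_office)}

== RESULT ==
["at(lab)", "key_at(k1,lab)", "key_at(k2,office)", "open(d_dock_office)"]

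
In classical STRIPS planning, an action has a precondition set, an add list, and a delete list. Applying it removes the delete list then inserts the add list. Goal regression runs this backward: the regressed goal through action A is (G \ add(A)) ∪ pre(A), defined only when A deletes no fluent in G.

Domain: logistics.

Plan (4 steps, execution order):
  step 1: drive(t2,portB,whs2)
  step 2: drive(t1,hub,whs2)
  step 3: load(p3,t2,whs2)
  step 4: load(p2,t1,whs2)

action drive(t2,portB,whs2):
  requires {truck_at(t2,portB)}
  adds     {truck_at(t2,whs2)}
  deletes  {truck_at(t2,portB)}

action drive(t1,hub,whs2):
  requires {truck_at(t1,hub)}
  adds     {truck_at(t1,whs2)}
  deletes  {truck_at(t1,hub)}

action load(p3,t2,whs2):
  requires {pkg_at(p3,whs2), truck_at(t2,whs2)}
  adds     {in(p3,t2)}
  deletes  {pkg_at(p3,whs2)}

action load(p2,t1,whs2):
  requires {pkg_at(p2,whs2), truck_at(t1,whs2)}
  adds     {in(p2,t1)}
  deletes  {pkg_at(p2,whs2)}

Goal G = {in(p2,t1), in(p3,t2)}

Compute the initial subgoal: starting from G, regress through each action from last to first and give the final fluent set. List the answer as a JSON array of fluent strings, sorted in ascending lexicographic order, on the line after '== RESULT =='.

Regress step by step:
  through step 4 (load(p2,t1,whs2)): drop {in(p2,t1)}, keep {in(p3,t2)}, require {pkg_at(p2,whs2), truck_at(t1,whs2)}
    → {in(p3,t2), pkg_at(p2,whs2), truck_at(t1,whs2)}
  through step 3 (load(p3,t2,whs2)): drop {in(p3,t2)}, keep {pkg_at(p2,whs2), truck_at(t1,whs2)}, require {pkg_at(p3,whs2), truck_at(t2,whs2)}
    → {pkg_at(p2,whs2), pkg_at(p3,whs2), truck_at(t1,whs2), truck_at(t2,whs2)}
  through step 2 (drive(t1,hub,whs2)): drop {truck_at(t1,whs2)}, keep {pkg_at(p2,whs2), pkg_at(p3,whs2), truck_at(t2,whs2)}, require {truck_at(t1,hub)}
    → {pkg_at(p2,whs2), pkg_at(p3,whs2), truck_at(t1,hub), truck_at(t2,whs2)}
  through step 1 (drive(t2,portB,whs2)): drop {truck_at(t2,whs2)}, keep {pkg_at(p2,whs2), pkg_at(p3,whs2), truck_at(t1,hub)}, require {truck_at(t2,portB)}
    → {pkg_at(p2,whs2), pkg_at(p3,whs2), truck_at(t1,hub), truck_at(t2,portB)}

== RESULT ==
["pkg_at(p2,whs2)", "pkg_at(p3,whs2)", "truck_at(t1,hub)", "truck_at(t2,portB)"]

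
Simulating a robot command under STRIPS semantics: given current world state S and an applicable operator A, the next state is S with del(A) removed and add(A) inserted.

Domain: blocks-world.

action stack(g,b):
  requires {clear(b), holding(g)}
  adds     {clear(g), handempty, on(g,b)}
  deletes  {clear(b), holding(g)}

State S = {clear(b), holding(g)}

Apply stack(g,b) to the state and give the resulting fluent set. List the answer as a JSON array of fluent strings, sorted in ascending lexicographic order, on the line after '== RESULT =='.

Compute (S \ del) ∪ add:
  pre ⊆ S: {clear(b), holding(g)} ⊆ S  — applicable
  S \ del = {}
  ∪ add   = {clear(g), handempty, on(g,b)}

== RESULT ==
["clear(g)", "handempty", "on(g,b)"]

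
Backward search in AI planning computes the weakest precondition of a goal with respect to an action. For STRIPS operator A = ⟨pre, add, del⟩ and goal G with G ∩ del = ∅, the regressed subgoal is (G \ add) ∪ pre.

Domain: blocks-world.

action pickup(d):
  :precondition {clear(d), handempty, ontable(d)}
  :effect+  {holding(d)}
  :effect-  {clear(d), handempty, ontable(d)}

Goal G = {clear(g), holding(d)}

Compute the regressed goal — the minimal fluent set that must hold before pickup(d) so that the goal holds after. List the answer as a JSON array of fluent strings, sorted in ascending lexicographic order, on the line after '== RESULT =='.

Regress:
  G ∩ del = {}  (empty — regression defined)
  G \ add = {clear(g), holding(d)} \ {holding(d)} = {clear(g)}
  ∪ pre   = {clear(g)} ∪ {clear(d), handempty, ontable(d)}
          = {clear(d), clear(g), handempty, ontable(d)}

== RESULT ==
["clear(d)", "clear(g)", "handempty", "ontable(d)"]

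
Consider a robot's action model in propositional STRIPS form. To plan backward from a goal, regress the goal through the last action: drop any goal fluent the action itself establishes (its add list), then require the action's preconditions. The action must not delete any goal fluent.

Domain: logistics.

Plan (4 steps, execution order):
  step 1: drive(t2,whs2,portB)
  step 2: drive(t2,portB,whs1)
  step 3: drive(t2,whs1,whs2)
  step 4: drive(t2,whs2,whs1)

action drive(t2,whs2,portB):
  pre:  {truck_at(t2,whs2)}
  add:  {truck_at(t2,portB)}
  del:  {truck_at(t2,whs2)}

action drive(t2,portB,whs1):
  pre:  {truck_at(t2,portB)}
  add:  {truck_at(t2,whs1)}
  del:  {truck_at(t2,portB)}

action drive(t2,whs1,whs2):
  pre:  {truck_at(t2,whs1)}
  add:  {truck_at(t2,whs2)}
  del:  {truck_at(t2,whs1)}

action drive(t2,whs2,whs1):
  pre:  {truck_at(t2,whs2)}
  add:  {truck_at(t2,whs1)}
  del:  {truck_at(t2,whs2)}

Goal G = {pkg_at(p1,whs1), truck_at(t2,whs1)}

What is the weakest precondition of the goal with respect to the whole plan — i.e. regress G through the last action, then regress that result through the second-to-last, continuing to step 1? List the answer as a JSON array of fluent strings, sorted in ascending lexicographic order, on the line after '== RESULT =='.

Regress step by step:
  through step 4 (drive(t2,whs2,whs1)): drop {truck_at(t2,whs1)}, keep {pkg_at(p1,whs1)}, require {truck_at(t2,whs2)}
    → {pkg_at(p1,whs1), truck_at(t2,whs2)}
  through step 3 (drive(t2,whs1,whs2)): drop {truck_at(t2,whs2)}, keep {pkg_at(p1,whs1)}, require {truck_at(t2,whs1)}
    → {pkg_at(p1,whs1), truck_at(t2,whs1)}
  through step 2 (drive(t2,portB,whs1)): drop {truck_at(t2,whs1)}, keep {pkg_at(p1,whs1)}, require {truck_at(t2,portB)}
    → {pkg_at(p1,whs1), truck_at(t2,portB)}
  through step 1 (drive(t2,whs2,portB)): drop {truck_at(t2,portB)}, keep {pkg_at(p1,whs1)}, require {truck_at(t2,whs2)}
    → {pkg_at(p1,whs1), truck_at(t2,whs2)}

== RESULT ==
["pkg_at(p1,whs1)", "truck_at(t2,whs2)"]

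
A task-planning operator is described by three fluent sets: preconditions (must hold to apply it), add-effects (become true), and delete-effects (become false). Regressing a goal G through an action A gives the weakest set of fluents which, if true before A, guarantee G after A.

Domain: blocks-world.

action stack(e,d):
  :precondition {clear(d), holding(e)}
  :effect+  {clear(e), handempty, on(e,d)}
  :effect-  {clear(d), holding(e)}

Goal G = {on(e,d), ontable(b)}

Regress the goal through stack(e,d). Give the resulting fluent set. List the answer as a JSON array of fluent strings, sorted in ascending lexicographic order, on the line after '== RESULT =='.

Compute (G \ add) ∪ pre:
  G ∩ del = {}  (empty — regression defined)
  G \ add = {on(e,d), ontable(b)} \ {clear(e), handempty, on(e,d)} = {ontable(b)}
  ∪ pre   = {ontable(b)} ∪ {clear(d), holding(e)}
          = {clear(d), holding(e), ontable(b)}

== RESULT ==
["clear(d)", "holding(e)", "ontable(b)"]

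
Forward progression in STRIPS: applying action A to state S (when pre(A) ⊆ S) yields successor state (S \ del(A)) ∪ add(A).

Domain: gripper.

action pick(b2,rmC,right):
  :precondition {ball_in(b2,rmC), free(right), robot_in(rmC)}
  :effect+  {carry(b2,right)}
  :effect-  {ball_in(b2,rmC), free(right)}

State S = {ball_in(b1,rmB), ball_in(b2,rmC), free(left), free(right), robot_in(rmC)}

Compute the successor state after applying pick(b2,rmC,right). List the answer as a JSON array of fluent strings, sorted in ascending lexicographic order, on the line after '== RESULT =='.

Progress:
  pre ⊆ S: {ball_in(b2,rmC), free(right), robot_in(rmC)} ⊆ S  — applicable
  S \ del = {ball_in(b1,rmB), free(left), robot_in(rmC)}
  ∪ add   = {ball_in(b1,rmB), carry(b2,right), free(left), robot_in(rmC)}

== RESULT ==
["ball_in(b1,rmB)", "carry(b2,right)", "free(left)", "robot_in(rmC)"]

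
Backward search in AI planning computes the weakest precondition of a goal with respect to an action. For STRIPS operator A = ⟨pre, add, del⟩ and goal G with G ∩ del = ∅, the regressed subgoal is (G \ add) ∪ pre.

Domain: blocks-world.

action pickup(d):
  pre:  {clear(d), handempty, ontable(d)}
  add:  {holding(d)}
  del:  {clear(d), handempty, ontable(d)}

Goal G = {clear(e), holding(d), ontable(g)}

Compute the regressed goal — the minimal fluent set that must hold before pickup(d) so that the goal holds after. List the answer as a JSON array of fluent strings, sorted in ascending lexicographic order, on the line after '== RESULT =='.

Compute (G \ add) ∪ pre:
  G ∩ del = {}  (empty — regression defined)
  G \ add = {clear(e), holding(d), ontable(g)} \ {holding(d)} = {clear(e), ontable(g)}
  ∪ pre   = {clear(e), ontable(g)} ∪ {clear(d), handempty, ontable(d)}
          = {clear(d), clear(e), handempty, ontable(d), ontable(g)}

== RESULT ==
["clear(d)", "clear(e)", "handempty", "ontable(d)", "ontable(g)"]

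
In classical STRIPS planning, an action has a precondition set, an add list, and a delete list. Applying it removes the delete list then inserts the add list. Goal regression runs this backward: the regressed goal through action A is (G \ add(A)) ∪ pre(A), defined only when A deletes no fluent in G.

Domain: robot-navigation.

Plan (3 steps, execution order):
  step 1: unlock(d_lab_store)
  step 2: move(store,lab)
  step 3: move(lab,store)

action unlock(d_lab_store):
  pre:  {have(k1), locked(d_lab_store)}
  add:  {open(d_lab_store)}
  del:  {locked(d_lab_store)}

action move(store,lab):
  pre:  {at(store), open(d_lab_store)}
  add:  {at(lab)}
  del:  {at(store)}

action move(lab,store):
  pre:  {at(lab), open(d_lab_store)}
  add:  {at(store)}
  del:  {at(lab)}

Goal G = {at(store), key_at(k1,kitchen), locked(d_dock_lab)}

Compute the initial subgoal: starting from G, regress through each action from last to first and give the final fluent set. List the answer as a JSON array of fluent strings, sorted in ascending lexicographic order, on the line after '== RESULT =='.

Work backward from the goal:
  through step 3 (move(lab,store)): drop {at(store)}, keep {key_at(k1,kitchen), locked(d_dock_lab)}, require {at(lab), open(d_lab_store)}
    → {at(lab), key_at(k1,kitchen), locked(d_dock_lab), open(d_lab_store)}
  through step 2 (move(store,lab)): drop {at(lab)}, keep {key_at(k1,kitchen), locked(d_dock_lab), open(d_lab_store)}, require {at(store), open(d_lab_store)}
    → {at(store), key_at(k1,kitchen), locked(d_dock_lab), open(d_lab_store)}
  through step 1 (unlock(d_lab_store)): drop {open(d_lab_store)}, keep {at(store), key_at(k1,kitchen), locked(d_dock_lab)}, require {have(k1), locked(d_lab_store)}
    → {at(store), have(k1), key_at(k1,kitchen), locked(d_dock_lab), locked(d_lab_store)}

== RESULT ==
["at(store)", "have(k1)", "key_at(k1,kitchen)", "locked(d_dock_lab)", "locked(d_lab_store)"]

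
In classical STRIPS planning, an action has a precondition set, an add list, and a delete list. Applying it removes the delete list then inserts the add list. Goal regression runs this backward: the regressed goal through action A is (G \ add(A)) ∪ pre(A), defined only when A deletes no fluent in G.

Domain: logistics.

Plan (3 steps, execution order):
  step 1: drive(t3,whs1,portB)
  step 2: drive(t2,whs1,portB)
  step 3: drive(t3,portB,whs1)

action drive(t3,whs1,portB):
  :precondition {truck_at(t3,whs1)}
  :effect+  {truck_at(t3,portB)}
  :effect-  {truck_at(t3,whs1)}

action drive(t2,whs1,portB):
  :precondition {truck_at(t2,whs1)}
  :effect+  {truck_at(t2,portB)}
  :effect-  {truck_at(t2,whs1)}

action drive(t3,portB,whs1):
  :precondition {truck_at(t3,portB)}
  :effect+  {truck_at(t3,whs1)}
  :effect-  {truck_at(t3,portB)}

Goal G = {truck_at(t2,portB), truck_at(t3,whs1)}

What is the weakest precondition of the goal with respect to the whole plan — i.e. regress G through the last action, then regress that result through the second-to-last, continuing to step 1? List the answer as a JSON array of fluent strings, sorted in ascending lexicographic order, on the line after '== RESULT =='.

Regress step by step:
  through step 3 (drive(t3,portB,whs1)): drop {truck_at(t3,whs1)}, keep {truck_at(t2,portB)}, require {truck_at(t3,portB)}
    → {truck_at(t2,portB), truck_at(t3,portB)}
  through step 2 (drive(t2,whs1,portB)): drop {truck_at(t2,portB)}, keep {truck_at(t3,portB)}, require {truck_at(t2,whs1)}
    → {truck_at(t2,whs1), truck_at(t3,portB)}
  through step 1 (drive(t3,whs1,portB)): drop {truck_at(t3,portB)}, keep {truck_at(t2,whs1)}, require {truck_at(t3,whs1)}
    → {truck_at(t2,whs1), truck_at(t3,whs1)}

== RESULT ==
["truck_at(t2,whs1)", "truck_at(t3,whs1)"]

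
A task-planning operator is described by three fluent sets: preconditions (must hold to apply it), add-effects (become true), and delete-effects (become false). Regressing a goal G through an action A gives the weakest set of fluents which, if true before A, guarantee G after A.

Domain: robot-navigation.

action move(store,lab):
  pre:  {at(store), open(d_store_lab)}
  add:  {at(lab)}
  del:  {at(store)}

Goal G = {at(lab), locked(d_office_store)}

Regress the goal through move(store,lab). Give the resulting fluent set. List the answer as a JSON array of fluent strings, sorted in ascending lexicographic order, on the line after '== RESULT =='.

Compute (G \ add) ∪ pre:
  G ∩ del = {}  (empty — regression defined)
  G \ add = {at(lab), locked(d_office_store)} \ {at(lab)} = {locked(d_office_store)}
  ∪ pre   = {locked(d_office_store)} ∪ {at(store), open(d_store_lab)}
          = {at(store), locked(d_office_store), open(d_store_lab)}

== RESULT ==
["at(store)", "locked(d_office_store)", "open(d_store_lab)"]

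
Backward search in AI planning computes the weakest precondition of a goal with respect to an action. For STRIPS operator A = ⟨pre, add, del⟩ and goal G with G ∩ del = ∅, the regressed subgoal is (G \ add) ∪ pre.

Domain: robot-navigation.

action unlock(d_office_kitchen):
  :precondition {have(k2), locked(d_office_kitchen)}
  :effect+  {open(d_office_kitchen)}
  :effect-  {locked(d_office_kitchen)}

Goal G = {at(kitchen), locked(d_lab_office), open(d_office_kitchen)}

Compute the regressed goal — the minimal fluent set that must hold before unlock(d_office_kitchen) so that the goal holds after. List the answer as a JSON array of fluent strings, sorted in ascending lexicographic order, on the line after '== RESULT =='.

Regress:
  G ∩ del = {}  (empty — regression defined)
  G \ add = {at(kitchen), locked(d_lab_office), open(d_office_kitchen)} \ {open(d_office_kitchen)} = {at(kitchen), locked(d_lab_office)}
  ∪ pre   = {at(kitchen), locked(d_lab_office)} ∪ {have(k2), locked(d_office_kitchen)}
          = {at(kitchen), have(k2), locked(d_lab_office), locked(d_office_kitchen)}

== RESULT ==
["at(kitchen)", "have(k2)", "locked(d_lab_office)", "locked(d_office_kitchen)"]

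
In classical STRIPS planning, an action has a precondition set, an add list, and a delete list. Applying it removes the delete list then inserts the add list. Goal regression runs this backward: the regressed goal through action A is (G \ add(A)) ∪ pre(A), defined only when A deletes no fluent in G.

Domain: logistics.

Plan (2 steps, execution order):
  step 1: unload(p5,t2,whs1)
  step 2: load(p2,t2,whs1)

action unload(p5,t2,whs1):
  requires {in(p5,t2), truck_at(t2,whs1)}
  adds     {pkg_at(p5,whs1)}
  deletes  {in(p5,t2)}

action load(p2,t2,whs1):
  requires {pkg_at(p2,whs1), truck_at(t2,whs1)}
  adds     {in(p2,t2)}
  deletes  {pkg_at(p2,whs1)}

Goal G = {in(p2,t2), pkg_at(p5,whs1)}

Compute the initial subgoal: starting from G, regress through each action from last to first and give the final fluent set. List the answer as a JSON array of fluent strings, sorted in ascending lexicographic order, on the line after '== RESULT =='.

Work backward from the goal:
  through step 2 (load(p2,t2,whs1)): drop {in(p2,t2)}, keep {pkg_at(p5,whs1)}, require {pkg_at(p2,whs1), truck_at(t2,whs1)}
    → {pkg_at(p2,whs1), pkg_at(p5,whs1), truck_at(t2,whs1)}
  through step 1 (unload(p5,t2,whs1)): drop {pkg_at(p5,whs1)}, keep {pkg_at(p2,whs1), truck_at(t2,whs1)}, require {in(p5,t2), truck_at(t2,whs1)}
    → {in(p5,t2), pkg_at(p2,whs1), truck_at(t2,whs1)}

== RESULT ==
["in(p5,t2)", "pkg_at(p2,whs1)", "truck_at(t2,whs1)"]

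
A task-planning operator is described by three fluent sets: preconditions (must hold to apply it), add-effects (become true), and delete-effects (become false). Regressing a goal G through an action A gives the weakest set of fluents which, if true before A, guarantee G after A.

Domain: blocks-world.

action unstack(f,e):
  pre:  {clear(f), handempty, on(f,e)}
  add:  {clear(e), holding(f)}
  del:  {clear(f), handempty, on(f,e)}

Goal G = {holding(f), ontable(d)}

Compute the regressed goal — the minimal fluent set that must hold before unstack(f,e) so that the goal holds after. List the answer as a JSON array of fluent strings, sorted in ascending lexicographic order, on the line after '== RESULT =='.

Regress:
  G ∩ del = {}  (empty — regression defined)
  G \ add = {holding(f), ontable(d)} \ {clear(e), holding(f)} = {ontable(d)}
  ∪ pre   = {ontable(d)} ∪ {clear(f), handempty, on(f,e)}
          = {clear(f), handempty, on(f,e), ontable(d)}

== RESULT ==
["clear(f)", "handempty", "on(f,e)", "ontable(d)"]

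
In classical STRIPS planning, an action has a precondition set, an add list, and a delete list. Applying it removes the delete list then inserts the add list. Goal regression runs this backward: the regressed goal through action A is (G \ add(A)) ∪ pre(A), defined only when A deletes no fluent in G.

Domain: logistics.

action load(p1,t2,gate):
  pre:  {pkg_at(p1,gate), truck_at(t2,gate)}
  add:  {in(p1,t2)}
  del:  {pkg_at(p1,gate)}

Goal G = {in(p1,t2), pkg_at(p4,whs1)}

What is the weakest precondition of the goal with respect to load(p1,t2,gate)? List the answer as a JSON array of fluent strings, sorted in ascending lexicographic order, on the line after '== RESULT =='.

Regress:
  G ∩ del = {}  (empty — regression defined)
  G \ add = {in(p1,t2), pkg_at(p4,whs1)} \ {in(p1,t2)} = {pkg_at(p4,whs1)}
  ∪ pre   = {pkg_at(p4,whs1)} ∪ {pkg_at(p1,gate), truck_at(t2,gate)}
          = {pkg_at(p1,gate), pkg_at(p4,whs1), truck_at(t2,gate)}

== RESULT ==
["pkg_at(p1,gate)", "pkg_at(p4,whs1)", "truck_at(t2,gate)"]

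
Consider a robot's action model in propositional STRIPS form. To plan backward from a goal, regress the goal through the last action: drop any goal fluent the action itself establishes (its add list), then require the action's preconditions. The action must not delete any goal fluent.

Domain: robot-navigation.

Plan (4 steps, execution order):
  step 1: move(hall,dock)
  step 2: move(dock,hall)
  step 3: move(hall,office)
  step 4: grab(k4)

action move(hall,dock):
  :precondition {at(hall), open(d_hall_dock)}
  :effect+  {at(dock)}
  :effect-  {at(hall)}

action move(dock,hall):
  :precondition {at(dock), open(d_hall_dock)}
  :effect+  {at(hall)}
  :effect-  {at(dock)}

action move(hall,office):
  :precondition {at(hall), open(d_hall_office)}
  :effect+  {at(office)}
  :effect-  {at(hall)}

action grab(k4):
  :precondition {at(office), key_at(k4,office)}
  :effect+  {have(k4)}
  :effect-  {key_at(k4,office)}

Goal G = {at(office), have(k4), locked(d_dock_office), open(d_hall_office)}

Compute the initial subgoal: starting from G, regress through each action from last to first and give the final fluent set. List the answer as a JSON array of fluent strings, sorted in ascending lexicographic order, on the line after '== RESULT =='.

Regress step by step:
  through step 4 (grab(k4)): drop {have(k4)}, keep {at(office), locked(d_dock_office), open(d_hall_office)}, require {at(office), key_at(k4,office)}
    → {at(office), key_at(k4,office), locked(d_dock_office), open(d_hall_office)}
  through step 3 (move(hall,office)): drop {at(office)}, keep {key_at(k4,office), locked(d_dock_office), open(d_hall_office)}, require {at(hall), open(d_hall_office)}
    → {at(hall), key_at(k4,office), locked(d_dock_office), open(d_hall_office)}
  through step 2 (move(dock,hall)): drop {at(hall)}, keep {key_at(k4,office), locked(d_dock_office), open(d_hall_office)}, require {at(dock), open(d_hall_dock)}
    → {at(dock), key_at(k4,office), locked(d_dock_office), open(d_hall_dock), open(d_hall_office)}
  through step 1 (move(hall,dock)): drop {at(dock)}, keep {key_at(k4,office), locked(d_dock_office), open(d_hall_dock), open(d_hall_office)}, require {at(hall), open(d_hall_dock)}
    → {at(hall), key_at(k4,office), locked(d_dock_office), open(d_hall_dock), open(d_hall_office)}

== RESULT ==
["at(hall)", "key_at(k4,office)", "locked(d_dock_office)", "open(d_hall_dock)", "open(d_hall_office)"]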